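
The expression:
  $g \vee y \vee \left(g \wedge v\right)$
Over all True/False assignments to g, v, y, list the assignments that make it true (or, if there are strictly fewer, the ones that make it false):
is false only for:
  g=False, v=False, y=False;
  g=False, v=True, y=False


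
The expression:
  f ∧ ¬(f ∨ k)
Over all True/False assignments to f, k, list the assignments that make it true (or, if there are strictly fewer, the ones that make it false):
is never true.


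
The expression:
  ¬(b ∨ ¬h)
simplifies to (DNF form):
h ∧ ¬b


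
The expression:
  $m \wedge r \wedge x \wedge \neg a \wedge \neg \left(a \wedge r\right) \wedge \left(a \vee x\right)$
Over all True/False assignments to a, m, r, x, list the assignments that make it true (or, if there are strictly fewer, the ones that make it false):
is true only for:
  a=False, m=True, r=True, x=True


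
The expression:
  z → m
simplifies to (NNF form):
m ∨ ¬z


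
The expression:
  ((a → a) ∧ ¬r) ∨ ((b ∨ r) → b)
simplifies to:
b ∨ ¬r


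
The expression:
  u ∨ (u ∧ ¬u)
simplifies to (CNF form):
u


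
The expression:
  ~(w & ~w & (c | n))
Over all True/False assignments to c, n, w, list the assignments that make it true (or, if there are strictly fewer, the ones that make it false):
is always true.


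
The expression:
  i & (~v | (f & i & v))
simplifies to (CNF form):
i & (f | ~v)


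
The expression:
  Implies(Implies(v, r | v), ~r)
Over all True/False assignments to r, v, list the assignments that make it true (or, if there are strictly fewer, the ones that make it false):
is true only for:
  r=False, v=False;
  r=False, v=True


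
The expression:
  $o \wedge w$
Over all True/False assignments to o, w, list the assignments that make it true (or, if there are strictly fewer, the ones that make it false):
is true only for:
  o=True, w=True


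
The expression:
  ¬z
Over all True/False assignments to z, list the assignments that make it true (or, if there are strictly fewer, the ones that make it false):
is true only for:
  z=False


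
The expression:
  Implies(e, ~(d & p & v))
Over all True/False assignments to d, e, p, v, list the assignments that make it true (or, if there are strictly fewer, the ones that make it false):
is false only for:
  d=True, e=True, p=True, v=True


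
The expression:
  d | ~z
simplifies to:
d | ~z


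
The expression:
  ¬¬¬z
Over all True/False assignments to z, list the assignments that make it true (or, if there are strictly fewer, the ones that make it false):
is true only for:
  z=False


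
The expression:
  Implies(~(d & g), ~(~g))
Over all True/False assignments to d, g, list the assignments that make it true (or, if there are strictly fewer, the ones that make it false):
is true only for:
  d=False, g=True;
  d=True, g=True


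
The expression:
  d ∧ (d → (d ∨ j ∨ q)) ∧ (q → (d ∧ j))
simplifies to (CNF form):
d ∧ (j ∨ ¬q)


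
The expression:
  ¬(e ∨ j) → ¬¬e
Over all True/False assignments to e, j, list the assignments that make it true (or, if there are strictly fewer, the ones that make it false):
is false only for:
  e=False, j=False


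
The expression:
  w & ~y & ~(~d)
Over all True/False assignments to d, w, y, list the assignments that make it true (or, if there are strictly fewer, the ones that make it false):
is true only for:
  d=True, w=True, y=False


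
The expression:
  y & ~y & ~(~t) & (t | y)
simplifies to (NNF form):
False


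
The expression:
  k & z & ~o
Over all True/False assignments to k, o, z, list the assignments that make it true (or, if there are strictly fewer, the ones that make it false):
is true only for:
  k=True, o=False, z=True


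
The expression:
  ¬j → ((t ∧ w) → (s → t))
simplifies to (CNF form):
True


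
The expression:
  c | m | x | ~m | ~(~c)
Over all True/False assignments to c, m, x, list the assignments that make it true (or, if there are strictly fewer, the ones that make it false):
is always true.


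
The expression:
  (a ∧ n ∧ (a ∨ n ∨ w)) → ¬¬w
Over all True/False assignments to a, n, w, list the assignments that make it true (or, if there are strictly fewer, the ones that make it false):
is false only for:
  a=True, n=True, w=False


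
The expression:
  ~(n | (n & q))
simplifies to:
~n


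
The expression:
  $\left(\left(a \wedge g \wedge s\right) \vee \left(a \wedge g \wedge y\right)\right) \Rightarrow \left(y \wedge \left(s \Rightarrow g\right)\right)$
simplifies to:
$y \vee \neg a \vee \neg g \vee \neg s$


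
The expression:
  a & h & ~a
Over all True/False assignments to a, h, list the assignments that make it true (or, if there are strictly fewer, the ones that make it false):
is never true.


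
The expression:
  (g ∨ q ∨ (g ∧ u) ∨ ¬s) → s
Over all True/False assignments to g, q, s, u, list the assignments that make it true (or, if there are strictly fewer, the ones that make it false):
is true only for:
  g=False, q=False, s=True, u=False;
  g=False, q=False, s=True, u=True;
  g=False, q=True, s=True, u=False;
  g=False, q=True, s=True, u=True;
  g=True, q=False, s=True, u=False;
  g=True, q=False, s=True, u=True;
  g=True, q=True, s=True, u=False;
  g=True, q=True, s=True, u=True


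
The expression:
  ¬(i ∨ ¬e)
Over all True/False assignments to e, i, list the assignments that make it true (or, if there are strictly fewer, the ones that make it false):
is true only for:
  e=True, i=False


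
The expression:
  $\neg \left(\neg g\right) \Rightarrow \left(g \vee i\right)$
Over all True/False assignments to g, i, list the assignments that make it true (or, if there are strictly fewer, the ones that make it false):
is always true.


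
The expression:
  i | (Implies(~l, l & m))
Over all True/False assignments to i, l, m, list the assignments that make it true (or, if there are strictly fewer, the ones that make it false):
is false only for:
  i=False, l=False, m=False;
  i=False, l=False, m=True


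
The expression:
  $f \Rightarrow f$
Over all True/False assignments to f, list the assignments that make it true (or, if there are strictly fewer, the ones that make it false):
is always true.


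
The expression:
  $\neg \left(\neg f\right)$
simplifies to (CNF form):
$f$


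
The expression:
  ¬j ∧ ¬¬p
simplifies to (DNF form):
p ∧ ¬j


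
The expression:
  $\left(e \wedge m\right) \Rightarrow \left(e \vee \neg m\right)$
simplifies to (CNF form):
$\text{True}$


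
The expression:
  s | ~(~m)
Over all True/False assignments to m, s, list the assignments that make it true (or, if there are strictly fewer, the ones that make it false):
is false only for:
  m=False, s=False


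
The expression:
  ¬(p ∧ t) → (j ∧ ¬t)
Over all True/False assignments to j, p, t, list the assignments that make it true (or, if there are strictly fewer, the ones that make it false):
is true only for:
  j=False, p=True, t=True;
  j=True, p=False, t=False;
  j=True, p=True, t=False;
  j=True, p=True, t=True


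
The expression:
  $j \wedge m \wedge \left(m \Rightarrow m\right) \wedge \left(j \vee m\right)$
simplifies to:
$j \wedge m$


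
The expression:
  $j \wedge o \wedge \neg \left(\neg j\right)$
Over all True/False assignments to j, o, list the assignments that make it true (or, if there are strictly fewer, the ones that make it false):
is true only for:
  j=True, o=True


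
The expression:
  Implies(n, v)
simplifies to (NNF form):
v | ~n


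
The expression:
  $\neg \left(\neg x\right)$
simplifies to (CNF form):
$x$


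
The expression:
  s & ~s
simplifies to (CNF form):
False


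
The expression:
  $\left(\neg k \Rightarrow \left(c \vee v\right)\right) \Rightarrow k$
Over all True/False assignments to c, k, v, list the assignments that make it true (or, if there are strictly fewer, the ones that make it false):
is false only for:
  c=False, k=False, v=True;
  c=True, k=False, v=False;
  c=True, k=False, v=True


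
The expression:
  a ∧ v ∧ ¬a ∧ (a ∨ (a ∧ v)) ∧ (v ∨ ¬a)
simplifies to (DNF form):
False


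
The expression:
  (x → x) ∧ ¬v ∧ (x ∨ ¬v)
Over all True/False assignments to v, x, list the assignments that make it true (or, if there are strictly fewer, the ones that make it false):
is true only for:
  v=False, x=False;
  v=False, x=True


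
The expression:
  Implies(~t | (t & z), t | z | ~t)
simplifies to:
True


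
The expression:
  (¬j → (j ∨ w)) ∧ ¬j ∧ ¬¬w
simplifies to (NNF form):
w ∧ ¬j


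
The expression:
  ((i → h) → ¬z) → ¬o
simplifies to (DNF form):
(h ∧ z) ∨ (z ∧ ¬i) ∨ ¬o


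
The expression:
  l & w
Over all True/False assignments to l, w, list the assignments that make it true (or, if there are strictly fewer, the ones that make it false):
is true only for:
  l=True, w=True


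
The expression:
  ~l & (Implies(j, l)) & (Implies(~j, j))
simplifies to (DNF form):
False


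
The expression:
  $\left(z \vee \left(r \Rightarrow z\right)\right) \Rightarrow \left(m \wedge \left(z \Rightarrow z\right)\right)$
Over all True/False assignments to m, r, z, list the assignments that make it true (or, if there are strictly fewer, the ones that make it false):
is false only for:
  m=False, r=False, z=False;
  m=False, r=False, z=True;
  m=False, r=True, z=True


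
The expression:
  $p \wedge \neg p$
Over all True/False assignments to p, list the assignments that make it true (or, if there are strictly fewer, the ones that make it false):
is never true.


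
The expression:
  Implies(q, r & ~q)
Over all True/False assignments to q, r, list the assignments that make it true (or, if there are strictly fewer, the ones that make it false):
is true only for:
  q=False, r=False;
  q=False, r=True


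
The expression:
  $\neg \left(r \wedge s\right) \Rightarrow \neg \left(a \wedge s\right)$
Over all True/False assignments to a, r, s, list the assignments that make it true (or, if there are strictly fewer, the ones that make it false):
is false only for:
  a=True, r=False, s=True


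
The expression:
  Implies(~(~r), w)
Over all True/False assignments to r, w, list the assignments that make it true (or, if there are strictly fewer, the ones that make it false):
is false only for:
  r=True, w=False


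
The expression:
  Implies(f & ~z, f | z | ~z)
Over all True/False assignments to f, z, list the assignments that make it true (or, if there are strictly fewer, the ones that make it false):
is always true.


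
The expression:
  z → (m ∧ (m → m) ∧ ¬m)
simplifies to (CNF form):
¬z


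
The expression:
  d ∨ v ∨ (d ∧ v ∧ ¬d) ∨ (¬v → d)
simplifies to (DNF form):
d ∨ v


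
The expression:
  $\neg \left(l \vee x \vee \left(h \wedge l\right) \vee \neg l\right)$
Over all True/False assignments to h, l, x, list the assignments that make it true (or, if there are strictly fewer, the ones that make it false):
is never true.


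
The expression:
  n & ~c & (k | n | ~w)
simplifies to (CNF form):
n & ~c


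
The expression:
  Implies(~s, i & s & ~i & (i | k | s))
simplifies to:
s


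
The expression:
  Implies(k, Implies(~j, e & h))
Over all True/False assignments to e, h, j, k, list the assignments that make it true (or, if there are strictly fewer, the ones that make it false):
is false only for:
  e=False, h=False, j=False, k=True;
  e=False, h=True, j=False, k=True;
  e=True, h=False, j=False, k=True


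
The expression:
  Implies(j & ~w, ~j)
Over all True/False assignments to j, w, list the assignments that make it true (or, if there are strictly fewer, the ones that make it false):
is false only for:
  j=True, w=False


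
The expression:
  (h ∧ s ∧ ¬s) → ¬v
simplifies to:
True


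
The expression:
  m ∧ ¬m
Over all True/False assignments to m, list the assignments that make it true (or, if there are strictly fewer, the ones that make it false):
is never true.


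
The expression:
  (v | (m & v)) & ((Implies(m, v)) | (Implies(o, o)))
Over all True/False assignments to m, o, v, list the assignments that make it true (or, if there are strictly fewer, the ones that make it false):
is true only for:
  m=False, o=False, v=True;
  m=False, o=True, v=True;
  m=True, o=False, v=True;
  m=True, o=True, v=True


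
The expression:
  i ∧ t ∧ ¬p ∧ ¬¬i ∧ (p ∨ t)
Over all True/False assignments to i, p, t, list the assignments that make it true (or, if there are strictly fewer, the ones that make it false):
is true only for:
  i=True, p=False, t=True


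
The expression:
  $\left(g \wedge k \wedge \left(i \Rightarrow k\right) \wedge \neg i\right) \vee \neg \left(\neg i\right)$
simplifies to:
$i \vee \left(g \wedge k\right)$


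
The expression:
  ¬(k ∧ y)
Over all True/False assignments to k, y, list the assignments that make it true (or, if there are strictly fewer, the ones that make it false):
is false only for:
  k=True, y=True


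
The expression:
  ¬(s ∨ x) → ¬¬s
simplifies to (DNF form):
s ∨ x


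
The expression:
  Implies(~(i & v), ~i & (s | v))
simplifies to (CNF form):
(s | v) & (v | ~i)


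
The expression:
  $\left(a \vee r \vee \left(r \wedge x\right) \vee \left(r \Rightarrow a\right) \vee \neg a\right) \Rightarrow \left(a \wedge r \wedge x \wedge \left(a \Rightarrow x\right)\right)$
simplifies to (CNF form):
$a \wedge r \wedge x$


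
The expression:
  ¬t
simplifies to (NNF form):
¬t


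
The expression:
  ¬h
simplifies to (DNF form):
¬h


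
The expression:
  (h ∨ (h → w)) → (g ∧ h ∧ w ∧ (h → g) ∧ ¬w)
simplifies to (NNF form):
False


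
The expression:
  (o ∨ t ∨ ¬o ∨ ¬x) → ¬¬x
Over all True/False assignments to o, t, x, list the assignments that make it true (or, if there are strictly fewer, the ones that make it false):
is true only for:
  o=False, t=False, x=True;
  o=False, t=True, x=True;
  o=True, t=False, x=True;
  o=True, t=True, x=True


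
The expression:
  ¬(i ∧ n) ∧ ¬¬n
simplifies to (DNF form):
n ∧ ¬i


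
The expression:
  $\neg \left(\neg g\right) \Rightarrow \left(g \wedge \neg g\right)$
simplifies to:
$\neg g$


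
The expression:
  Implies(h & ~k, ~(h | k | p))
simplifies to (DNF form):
k | ~h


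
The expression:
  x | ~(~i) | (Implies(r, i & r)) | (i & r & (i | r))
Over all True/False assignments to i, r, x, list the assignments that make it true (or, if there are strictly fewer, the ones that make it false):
is false only for:
  i=False, r=True, x=False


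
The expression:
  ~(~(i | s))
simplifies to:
i | s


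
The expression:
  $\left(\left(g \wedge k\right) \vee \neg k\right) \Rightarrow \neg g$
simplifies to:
$\neg g$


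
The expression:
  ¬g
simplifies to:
¬g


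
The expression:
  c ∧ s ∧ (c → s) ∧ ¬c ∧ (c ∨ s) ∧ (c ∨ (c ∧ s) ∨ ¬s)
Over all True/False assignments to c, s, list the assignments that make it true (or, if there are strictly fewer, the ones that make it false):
is never true.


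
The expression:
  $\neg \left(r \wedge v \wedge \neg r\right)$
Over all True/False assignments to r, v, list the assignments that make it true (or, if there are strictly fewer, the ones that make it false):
is always true.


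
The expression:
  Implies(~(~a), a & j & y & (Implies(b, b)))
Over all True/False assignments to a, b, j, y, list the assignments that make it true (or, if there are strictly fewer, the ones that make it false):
is false only for:
  a=True, b=False, j=False, y=False;
  a=True, b=False, j=False, y=True;
  a=True, b=False, j=True, y=False;
  a=True, b=True, j=False, y=False;
  a=True, b=True, j=False, y=True;
  a=True, b=True, j=True, y=False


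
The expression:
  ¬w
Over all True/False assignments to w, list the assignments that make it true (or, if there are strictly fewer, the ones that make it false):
is true only for:
  w=False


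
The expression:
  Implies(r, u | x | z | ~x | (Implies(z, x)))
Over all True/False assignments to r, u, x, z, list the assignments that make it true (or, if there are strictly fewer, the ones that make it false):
is always true.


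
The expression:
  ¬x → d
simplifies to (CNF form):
d ∨ x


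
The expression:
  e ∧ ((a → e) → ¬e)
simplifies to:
False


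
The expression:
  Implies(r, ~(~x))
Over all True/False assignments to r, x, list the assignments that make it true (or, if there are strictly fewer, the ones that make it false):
is false only for:
  r=True, x=False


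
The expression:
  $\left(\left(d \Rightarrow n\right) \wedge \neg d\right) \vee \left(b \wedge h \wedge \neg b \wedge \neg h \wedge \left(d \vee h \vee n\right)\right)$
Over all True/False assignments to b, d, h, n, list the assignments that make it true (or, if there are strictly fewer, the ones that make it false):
is true only for:
  b=False, d=False, h=False, n=False;
  b=False, d=False, h=False, n=True;
  b=False, d=False, h=True, n=False;
  b=False, d=False, h=True, n=True;
  b=True, d=False, h=False, n=False;
  b=True, d=False, h=False, n=True;
  b=True, d=False, h=True, n=False;
  b=True, d=False, h=True, n=True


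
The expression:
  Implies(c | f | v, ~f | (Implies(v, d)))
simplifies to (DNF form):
d | ~f | ~v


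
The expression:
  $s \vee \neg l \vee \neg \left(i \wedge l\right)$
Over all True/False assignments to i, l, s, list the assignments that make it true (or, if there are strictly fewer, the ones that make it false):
is false only for:
  i=True, l=True, s=False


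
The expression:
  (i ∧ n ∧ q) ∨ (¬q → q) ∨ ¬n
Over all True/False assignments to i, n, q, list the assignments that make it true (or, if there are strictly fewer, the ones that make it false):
is false only for:
  i=False, n=True, q=False;
  i=True, n=True, q=False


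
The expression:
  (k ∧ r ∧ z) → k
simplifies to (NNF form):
True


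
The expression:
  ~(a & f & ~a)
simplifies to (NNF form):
True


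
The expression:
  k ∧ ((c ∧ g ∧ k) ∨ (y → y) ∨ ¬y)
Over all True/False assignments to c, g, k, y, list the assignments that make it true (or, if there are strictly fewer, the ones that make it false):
is true only for:
  c=False, g=False, k=True, y=False;
  c=False, g=False, k=True, y=True;
  c=False, g=True, k=True, y=False;
  c=False, g=True, k=True, y=True;
  c=True, g=False, k=True, y=False;
  c=True, g=False, k=True, y=True;
  c=True, g=True, k=True, y=False;
  c=True, g=True, k=True, y=True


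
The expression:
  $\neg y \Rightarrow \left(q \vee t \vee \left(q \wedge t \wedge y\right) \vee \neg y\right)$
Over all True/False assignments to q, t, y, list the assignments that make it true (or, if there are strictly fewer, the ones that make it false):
is always true.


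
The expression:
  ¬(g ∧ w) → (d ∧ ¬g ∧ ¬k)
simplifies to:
(g ∧ w) ∨ (d ∧ ¬g ∧ ¬k)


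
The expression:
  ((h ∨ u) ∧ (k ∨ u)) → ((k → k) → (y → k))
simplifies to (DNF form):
k ∨ ¬u ∨ ¬y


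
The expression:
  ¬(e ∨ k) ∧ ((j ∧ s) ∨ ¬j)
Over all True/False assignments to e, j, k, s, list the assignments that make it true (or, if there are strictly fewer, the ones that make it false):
is true only for:
  e=False, j=False, k=False, s=False;
  e=False, j=False, k=False, s=True;
  e=False, j=True, k=False, s=True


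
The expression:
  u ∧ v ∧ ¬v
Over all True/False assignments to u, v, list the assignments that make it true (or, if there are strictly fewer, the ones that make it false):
is never true.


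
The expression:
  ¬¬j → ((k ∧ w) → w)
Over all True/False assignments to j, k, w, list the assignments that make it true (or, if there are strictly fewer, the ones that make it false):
is always true.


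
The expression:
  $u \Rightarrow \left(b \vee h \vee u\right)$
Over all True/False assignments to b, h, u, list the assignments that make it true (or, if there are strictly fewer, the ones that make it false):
is always true.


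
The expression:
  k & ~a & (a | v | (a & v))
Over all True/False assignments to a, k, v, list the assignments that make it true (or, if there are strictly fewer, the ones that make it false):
is true only for:
  a=False, k=True, v=True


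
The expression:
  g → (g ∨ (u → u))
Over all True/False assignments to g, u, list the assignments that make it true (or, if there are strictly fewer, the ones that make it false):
is always true.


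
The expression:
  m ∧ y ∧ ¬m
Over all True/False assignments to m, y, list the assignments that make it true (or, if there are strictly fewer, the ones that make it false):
is never true.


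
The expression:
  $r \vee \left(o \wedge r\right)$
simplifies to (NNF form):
$r$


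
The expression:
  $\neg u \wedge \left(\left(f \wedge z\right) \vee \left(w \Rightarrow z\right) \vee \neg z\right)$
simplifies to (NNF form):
$\neg u$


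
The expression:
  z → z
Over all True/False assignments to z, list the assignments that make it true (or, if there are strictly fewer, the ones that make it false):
is always true.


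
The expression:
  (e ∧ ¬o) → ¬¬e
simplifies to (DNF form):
True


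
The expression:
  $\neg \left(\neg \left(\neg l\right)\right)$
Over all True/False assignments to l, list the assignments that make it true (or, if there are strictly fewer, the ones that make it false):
is true only for:
  l=False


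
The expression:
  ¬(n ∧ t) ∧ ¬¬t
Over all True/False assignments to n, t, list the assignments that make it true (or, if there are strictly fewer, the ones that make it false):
is true only for:
  n=False, t=True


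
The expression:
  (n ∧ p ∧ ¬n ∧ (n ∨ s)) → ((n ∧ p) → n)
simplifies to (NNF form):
True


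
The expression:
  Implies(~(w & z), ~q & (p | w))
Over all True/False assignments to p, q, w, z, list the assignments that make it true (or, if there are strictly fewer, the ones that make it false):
is true only for:
  p=False, q=False, w=True, z=False;
  p=False, q=False, w=True, z=True;
  p=False, q=True, w=True, z=True;
  p=True, q=False, w=False, z=False;
  p=True, q=False, w=False, z=True;
  p=True, q=False, w=True, z=False;
  p=True, q=False, w=True, z=True;
  p=True, q=True, w=True, z=True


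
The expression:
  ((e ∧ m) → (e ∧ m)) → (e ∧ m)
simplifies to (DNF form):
e ∧ m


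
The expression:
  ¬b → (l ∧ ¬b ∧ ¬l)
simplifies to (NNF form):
b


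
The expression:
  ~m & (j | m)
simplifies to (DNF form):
j & ~m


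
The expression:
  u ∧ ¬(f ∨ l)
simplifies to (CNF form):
u ∧ ¬f ∧ ¬l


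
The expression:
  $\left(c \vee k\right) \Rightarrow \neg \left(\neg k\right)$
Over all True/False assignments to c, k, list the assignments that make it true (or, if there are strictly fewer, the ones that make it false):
is false only for:
  c=True, k=False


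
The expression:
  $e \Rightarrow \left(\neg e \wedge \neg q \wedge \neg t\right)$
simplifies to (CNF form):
$\neg e$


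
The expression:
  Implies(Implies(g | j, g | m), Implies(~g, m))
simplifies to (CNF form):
g | j | m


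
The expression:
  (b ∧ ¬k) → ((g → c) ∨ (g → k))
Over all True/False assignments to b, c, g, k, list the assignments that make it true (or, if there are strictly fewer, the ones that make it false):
is false only for:
  b=True, c=False, g=True, k=False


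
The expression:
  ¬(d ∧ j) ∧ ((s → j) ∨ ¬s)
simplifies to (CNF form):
(j ∨ ¬s) ∧ (¬d ∨ ¬j)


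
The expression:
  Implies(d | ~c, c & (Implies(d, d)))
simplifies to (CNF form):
c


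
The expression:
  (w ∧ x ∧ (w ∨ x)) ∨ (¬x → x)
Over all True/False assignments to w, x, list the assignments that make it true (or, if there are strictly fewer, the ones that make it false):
is true only for:
  w=False, x=True;
  w=True, x=True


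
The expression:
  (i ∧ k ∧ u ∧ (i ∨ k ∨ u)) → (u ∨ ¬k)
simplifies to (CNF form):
True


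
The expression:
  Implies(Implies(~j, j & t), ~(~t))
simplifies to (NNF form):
t | ~j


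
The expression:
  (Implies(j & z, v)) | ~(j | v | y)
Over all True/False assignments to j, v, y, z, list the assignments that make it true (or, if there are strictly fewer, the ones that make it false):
is false only for:
  j=True, v=False, y=False, z=True;
  j=True, v=False, y=True, z=True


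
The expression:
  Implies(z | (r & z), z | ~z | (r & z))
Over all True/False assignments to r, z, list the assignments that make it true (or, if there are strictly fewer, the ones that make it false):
is always true.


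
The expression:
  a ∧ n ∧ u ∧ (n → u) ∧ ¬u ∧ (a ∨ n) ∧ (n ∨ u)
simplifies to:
False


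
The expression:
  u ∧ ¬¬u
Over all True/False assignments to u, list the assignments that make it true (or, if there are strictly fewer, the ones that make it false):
is true only for:
  u=True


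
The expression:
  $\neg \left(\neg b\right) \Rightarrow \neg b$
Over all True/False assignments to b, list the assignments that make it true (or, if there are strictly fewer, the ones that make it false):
is true only for:
  b=False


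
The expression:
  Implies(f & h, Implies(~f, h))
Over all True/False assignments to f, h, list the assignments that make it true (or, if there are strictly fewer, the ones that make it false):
is always true.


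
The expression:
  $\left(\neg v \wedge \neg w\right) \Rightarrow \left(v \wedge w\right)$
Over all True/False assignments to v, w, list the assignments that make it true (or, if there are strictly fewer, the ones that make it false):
is false only for:
  v=False, w=False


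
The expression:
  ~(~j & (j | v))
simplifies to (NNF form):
j | ~v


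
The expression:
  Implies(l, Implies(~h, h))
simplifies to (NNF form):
h | ~l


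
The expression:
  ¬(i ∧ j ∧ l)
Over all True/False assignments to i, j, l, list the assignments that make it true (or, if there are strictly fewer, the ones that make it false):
is false only for:
  i=True, j=True, l=True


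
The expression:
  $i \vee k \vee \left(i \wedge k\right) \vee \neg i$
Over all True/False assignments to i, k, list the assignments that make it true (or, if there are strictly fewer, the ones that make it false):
is always true.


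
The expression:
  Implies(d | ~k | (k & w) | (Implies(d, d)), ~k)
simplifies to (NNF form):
~k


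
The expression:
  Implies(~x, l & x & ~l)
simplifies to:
x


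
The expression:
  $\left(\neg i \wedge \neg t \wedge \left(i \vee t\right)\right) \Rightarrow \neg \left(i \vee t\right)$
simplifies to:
$\text{True}$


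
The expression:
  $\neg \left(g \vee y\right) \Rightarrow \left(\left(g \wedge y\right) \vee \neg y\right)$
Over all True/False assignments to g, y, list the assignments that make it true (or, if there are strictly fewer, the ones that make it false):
is always true.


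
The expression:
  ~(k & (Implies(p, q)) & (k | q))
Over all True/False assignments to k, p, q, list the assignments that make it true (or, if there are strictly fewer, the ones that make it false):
is false only for:
  k=True, p=False, q=False;
  k=True, p=False, q=True;
  k=True, p=True, q=True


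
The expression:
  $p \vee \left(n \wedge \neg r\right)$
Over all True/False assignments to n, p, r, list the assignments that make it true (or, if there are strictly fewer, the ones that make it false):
is false only for:
  n=False, p=False, r=False;
  n=False, p=False, r=True;
  n=True, p=False, r=True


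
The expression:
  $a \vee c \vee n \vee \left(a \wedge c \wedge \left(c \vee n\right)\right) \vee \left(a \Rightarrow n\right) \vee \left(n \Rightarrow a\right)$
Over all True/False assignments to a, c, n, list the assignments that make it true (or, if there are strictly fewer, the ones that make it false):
is always true.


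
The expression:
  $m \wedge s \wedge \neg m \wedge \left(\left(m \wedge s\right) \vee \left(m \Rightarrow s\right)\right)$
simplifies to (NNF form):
$\text{False}$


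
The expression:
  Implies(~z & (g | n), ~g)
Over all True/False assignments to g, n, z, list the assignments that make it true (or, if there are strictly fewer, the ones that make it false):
is false only for:
  g=True, n=False, z=False;
  g=True, n=True, z=False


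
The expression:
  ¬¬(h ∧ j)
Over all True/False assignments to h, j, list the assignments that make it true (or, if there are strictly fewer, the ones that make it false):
is true only for:
  h=True, j=True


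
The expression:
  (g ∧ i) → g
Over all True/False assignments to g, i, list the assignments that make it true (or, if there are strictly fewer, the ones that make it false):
is always true.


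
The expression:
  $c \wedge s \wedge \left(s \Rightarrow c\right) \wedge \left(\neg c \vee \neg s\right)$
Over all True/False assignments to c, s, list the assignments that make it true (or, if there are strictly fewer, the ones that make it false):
is never true.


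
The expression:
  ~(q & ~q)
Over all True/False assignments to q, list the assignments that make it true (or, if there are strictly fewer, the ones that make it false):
is always true.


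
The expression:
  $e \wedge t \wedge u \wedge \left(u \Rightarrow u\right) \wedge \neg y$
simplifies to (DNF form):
$e \wedge t \wedge u \wedge \neg y$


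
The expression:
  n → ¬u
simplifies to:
¬n ∨ ¬u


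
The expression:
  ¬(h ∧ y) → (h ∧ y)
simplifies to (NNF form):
h ∧ y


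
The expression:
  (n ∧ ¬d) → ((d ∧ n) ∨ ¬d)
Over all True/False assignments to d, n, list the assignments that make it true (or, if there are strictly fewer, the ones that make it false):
is always true.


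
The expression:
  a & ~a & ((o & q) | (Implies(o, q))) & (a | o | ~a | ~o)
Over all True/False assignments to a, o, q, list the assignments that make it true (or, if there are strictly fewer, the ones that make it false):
is never true.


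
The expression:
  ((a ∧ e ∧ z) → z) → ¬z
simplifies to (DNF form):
¬z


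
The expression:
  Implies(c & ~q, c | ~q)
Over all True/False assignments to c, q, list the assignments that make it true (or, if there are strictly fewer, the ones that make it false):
is always true.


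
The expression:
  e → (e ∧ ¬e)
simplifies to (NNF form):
¬e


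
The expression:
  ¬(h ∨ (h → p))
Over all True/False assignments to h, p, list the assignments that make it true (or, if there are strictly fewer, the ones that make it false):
is never true.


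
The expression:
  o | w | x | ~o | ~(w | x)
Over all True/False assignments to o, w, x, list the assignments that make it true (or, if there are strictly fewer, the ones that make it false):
is always true.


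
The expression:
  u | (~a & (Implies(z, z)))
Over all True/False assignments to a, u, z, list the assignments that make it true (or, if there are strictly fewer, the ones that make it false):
is false only for:
  a=True, u=False, z=False;
  a=True, u=False, z=True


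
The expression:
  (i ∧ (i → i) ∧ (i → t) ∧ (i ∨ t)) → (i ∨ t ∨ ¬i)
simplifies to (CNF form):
True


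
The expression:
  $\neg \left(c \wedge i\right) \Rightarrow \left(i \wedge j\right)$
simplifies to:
$i \wedge \left(c \vee j\right)$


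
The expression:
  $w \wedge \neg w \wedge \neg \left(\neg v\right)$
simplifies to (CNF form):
$\text{False}$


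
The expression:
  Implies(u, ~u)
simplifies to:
~u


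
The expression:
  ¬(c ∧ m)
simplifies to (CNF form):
¬c ∨ ¬m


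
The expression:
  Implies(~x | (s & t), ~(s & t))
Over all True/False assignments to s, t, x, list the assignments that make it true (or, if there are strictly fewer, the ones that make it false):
is false only for:
  s=True, t=True, x=False;
  s=True, t=True, x=True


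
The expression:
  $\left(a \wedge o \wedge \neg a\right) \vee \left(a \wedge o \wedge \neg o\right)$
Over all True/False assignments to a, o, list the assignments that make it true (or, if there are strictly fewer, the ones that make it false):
is never true.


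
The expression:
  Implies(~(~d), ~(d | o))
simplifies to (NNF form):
~d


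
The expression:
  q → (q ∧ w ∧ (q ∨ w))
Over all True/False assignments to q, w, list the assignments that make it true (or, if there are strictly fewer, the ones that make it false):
is false only for:
  q=True, w=False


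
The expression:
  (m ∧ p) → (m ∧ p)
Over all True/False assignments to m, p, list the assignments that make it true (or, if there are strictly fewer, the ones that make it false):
is always true.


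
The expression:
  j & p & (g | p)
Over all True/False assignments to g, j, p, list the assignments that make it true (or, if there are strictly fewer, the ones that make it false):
is true only for:
  g=False, j=True, p=True;
  g=True, j=True, p=True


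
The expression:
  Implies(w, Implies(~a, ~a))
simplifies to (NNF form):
True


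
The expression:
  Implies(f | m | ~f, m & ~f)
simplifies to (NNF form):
m & ~f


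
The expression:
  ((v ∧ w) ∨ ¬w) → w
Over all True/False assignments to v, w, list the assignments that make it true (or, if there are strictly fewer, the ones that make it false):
is true only for:
  v=False, w=True;
  v=True, w=True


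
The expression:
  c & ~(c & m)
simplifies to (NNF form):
c & ~m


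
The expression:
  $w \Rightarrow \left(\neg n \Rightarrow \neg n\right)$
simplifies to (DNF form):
$\text{True}$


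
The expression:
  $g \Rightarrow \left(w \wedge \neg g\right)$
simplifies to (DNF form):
$\neg g$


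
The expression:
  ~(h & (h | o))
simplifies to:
~h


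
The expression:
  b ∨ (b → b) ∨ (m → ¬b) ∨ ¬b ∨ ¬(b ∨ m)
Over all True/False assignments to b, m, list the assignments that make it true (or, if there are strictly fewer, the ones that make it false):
is always true.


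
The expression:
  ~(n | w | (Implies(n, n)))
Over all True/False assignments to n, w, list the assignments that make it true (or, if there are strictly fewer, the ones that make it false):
is never true.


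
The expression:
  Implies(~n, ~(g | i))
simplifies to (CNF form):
(n | ~g) & (n | ~i)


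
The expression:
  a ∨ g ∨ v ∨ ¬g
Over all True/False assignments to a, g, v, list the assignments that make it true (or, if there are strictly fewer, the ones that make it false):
is always true.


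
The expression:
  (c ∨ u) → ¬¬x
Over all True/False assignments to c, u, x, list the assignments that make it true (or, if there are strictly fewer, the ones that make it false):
is false only for:
  c=False, u=True, x=False;
  c=True, u=False, x=False;
  c=True, u=True, x=False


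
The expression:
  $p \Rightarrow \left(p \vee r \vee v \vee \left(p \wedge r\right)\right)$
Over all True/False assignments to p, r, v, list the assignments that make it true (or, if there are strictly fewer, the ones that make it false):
is always true.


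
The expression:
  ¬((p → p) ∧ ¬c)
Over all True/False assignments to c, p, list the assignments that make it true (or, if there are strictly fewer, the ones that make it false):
is true only for:
  c=True, p=False;
  c=True, p=True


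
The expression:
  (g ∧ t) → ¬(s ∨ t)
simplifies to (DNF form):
¬g ∨ ¬t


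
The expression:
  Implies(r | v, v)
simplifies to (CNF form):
v | ~r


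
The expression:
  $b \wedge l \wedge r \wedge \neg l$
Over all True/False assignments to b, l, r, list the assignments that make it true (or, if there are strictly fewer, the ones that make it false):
is never true.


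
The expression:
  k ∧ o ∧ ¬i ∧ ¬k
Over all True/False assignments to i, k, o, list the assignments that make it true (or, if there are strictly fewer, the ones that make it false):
is never true.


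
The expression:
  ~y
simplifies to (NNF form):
~y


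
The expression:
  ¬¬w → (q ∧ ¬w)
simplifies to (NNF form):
¬w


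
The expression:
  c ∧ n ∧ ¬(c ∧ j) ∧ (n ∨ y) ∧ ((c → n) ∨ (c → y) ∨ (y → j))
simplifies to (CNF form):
c ∧ n ∧ ¬j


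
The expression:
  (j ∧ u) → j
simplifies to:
True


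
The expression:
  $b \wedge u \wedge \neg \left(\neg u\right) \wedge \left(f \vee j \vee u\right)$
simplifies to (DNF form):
$b \wedge u$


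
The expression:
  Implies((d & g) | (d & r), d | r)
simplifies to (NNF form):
True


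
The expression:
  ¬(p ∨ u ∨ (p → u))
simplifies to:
False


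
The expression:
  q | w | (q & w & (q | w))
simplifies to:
q | w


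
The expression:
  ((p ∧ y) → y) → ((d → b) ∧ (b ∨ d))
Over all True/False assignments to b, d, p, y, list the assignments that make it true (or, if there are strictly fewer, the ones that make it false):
is true only for:
  b=True, d=False, p=False, y=False;
  b=True, d=False, p=False, y=True;
  b=True, d=False, p=True, y=False;
  b=True, d=False, p=True, y=True;
  b=True, d=True, p=False, y=False;
  b=True, d=True, p=False, y=True;
  b=True, d=True, p=True, y=False;
  b=True, d=True, p=True, y=True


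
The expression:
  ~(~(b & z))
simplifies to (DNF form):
b & z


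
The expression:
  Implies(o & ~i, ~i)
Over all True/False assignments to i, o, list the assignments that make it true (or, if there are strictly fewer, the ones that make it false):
is always true.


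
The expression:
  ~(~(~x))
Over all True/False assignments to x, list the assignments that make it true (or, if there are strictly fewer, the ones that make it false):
is true only for:
  x=False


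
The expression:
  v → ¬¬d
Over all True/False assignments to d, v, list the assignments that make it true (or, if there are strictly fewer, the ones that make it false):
is false only for:
  d=False, v=True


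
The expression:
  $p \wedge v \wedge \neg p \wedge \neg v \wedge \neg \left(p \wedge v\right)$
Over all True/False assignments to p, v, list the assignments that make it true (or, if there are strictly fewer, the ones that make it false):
is never true.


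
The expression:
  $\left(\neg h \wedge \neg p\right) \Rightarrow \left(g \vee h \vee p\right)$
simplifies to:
$g \vee h \vee p$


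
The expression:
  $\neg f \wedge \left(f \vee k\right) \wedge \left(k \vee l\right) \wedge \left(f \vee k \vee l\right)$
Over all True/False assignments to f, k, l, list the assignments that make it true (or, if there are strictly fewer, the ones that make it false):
is true only for:
  f=False, k=True, l=False;
  f=False, k=True, l=True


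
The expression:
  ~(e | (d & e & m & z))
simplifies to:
~e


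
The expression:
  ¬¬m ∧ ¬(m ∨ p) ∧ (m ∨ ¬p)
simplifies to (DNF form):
False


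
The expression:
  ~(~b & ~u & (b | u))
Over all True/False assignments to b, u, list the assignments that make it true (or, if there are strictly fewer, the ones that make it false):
is always true.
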